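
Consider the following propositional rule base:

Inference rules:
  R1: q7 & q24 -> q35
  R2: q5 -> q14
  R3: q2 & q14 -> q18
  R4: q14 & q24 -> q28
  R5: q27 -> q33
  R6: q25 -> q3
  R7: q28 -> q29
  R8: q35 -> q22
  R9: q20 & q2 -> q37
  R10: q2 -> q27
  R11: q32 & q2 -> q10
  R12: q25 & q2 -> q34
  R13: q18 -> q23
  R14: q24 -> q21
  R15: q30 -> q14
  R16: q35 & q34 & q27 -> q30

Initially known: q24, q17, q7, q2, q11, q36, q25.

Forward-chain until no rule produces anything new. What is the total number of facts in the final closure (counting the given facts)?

20

Round 1 — R1, R6, R10, R12, R14, derive q35, q3, q27, q34, q21.
Round 2 — R5, R8, R16, derive q33, q22, q30.
Round 3 — R15, derive q14.
Round 4 — R3, R4, derive q18, q28.
Round 5 — R7, R13, derive q29, q23.
Closure: {q11, q14, q17, q18, q2, q21, q22, q23, q24, q25, q27, q28, q29, q3, q30, q33, q34, q35, q36, q7} — 20 facts.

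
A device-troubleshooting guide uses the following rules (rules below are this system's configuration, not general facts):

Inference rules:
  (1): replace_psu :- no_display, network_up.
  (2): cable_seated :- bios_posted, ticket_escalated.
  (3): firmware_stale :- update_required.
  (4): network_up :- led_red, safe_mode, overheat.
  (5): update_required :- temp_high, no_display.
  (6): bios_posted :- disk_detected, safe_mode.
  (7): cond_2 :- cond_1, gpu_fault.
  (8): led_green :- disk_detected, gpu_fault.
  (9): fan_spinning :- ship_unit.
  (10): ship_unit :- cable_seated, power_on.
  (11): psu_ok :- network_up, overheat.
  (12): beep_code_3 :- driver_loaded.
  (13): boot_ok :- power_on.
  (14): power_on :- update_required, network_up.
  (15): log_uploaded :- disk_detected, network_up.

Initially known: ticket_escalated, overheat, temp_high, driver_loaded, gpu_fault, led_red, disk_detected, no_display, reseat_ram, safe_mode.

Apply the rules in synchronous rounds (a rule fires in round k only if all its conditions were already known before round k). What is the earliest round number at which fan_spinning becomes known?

Round 1: (4) [network_up :- led_red, safe_mode, overheat.]; (5) [update_required :- temp_high, no_display.]; (6) [bios_posted :- disk_detected, safe_mode.]; (8) [led_green :- disk_detected, gpu_fault.]; (12) [beep_code_3 :- driver_loaded.]. New: network_up, update_required, bios_posted, led_green, beep_code_3.
Round 2: (1) [replace_psu :- no_display, network_up.]; (2) [cable_seated :- bios_posted, ticket_escalated.]; (3) [firmware_stale :- update_required.]; (11) [psu_ok :- network_up, overheat.]; (14) [power_on :- update_required, network_up.]; (15) [log_uploaded :- disk_detected, network_up.]. New: replace_psu, cable_seated, firmware_stale, psu_ok, power_on, log_uploaded.
Round 3: (10) [ship_unit :- cable_seated, power_on.]; (13) [boot_ok :- power_on.]. New: ship_unit, boot_ok.
Round 4: (9) [fan_spinning :- ship_unit.]. New: fan_spinning.
fan_spinning first appears in round 4.

4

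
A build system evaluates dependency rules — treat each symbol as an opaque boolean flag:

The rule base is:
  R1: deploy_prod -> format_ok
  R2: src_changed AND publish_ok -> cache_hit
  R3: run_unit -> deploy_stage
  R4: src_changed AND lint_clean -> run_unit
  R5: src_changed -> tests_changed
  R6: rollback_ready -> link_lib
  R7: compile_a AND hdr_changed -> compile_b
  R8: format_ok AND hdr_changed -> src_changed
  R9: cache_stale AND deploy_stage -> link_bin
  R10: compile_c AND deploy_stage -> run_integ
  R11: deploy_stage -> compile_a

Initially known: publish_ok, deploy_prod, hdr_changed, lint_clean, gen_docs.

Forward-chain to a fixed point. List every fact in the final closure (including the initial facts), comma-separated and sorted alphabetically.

Round 1 fires R1, giving format_ok.
Round 2 fires R8, giving src_changed.
Round 3 fires R2, R4, R5, giving cache_hit, run_unit, tests_changed.
Round 4 fires R3, giving deploy_stage.
Round 5 fires R11, giving compile_a.
Round 6 fires R7, giving compile_b.

cache_hit, compile_a, compile_b, deploy_prod, deploy_stage, format_ok, gen_docs, hdr_changed, lint_clean, publish_ok, run_unit, src_changed, tests_changed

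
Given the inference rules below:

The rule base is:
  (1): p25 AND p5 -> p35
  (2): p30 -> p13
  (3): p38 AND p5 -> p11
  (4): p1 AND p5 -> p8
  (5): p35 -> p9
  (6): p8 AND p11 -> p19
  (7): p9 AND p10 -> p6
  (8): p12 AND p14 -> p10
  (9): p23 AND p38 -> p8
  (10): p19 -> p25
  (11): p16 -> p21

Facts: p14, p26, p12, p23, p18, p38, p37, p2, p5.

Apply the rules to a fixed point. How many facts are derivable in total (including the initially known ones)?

17

Round 1: (3) [p38 AND p5 -> p11]; (8) [p12 AND p14 -> p10]; (9) [p23 AND p38 -> p8]. New: p11, p10, p8.
Round 2: (6) [p8 AND p11 -> p19]. New: p19.
Round 3: (10) [p19 -> p25]. New: p25.
Round 4: (1) [p25 AND p5 -> p35]. New: p35.
Round 5: (5) [p35 -> p9]. New: p9.
Round 6: (7) [p9 AND p10 -> p6]. New: p6.
Closure: {p10, p11, p12, p14, p18, p19, p2, p23, p25, p26, p35, p37, p38, p5, p6, p8, p9} — 17 facts.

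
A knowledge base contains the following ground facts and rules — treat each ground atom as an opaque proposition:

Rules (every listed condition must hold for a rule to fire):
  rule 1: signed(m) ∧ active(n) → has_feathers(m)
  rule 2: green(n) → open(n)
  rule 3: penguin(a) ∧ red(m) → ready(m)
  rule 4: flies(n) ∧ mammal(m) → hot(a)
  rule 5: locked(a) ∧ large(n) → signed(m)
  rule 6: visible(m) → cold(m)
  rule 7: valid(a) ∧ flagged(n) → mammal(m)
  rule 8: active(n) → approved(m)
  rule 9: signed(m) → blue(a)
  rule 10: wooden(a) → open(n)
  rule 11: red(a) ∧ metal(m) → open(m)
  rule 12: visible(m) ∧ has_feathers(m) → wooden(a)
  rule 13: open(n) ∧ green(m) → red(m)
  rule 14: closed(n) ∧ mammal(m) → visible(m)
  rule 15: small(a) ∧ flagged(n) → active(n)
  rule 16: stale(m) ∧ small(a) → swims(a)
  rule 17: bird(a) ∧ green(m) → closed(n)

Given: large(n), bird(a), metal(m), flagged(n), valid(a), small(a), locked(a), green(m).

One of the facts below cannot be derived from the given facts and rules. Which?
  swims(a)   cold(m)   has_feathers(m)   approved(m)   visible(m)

Round 1 — rule 5, rule 7, rule 15, rule 17, derive signed(m), mammal(m), active(n), closed(n).
Round 2 — rule 1, rule 8, rule 9, rule 14, derive has_feathers(m), approved(m), blue(a), visible(m).
Round 3 — rule 6, rule 12, derive cold(m), wooden(a).
Round 4 — rule 10, derive open(n).
Round 5 — rule 13, derive red(m).
Derived: cold(m) (round 3), visible(m) (round 2), approved(m) (round 2), has_feathers(m) (round 2). swims(a) never appears in any round.

swims(a)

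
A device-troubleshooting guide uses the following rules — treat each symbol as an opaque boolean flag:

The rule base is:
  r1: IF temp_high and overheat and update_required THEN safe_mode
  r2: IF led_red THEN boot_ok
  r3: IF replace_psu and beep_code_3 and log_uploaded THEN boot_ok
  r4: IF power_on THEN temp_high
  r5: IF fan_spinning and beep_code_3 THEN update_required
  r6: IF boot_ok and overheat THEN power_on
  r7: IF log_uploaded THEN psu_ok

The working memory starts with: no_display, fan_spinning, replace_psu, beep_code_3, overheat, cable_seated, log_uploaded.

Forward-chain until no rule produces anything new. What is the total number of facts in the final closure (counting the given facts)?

13

[1] r3 [IF replace_psu and beep_code_3 and log_uploaded THEN boot_ok]; r5 [IF fan_spinning and beep_code_3 THEN update_required]; r7 [IF log_uploaded THEN psu_ok]. ⇒ new: boot_ok, update_required, psu_ok.
[2] r6 [IF boot_ok and overheat THEN power_on]. ⇒ new: power_on.
[3] r4 [IF power_on THEN temp_high]. ⇒ new: temp_high.
[4] r1 [IF temp_high and overheat and update_required THEN safe_mode]. ⇒ new: safe_mode.
Closure: {beep_code_3, boot_ok, cable_seated, fan_spinning, log_uploaded, no_display, overheat, power_on, psu_ok, replace_psu, safe_mode, temp_high, update_required} — 13 facts.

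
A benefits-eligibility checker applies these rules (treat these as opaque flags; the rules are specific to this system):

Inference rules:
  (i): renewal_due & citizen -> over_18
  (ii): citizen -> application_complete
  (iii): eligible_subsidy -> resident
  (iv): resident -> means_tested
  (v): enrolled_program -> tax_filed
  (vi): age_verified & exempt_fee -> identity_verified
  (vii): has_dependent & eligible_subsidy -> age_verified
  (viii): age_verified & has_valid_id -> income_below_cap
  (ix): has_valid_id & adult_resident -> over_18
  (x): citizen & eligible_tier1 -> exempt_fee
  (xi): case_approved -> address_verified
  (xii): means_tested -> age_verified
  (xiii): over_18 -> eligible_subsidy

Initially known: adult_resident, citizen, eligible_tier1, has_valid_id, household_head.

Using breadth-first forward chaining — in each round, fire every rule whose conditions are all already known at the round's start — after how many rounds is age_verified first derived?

5

Round 1 — (ii), (ix), (x), derive application_complete, over_18, exempt_fee.
Round 2 — (xiii), derive eligible_subsidy.
Round 3 — (iii), derive resident.
Round 4 — (iv), derive means_tested.
Round 5 — (xii), derive age_verified.
age_verified first appears in round 5.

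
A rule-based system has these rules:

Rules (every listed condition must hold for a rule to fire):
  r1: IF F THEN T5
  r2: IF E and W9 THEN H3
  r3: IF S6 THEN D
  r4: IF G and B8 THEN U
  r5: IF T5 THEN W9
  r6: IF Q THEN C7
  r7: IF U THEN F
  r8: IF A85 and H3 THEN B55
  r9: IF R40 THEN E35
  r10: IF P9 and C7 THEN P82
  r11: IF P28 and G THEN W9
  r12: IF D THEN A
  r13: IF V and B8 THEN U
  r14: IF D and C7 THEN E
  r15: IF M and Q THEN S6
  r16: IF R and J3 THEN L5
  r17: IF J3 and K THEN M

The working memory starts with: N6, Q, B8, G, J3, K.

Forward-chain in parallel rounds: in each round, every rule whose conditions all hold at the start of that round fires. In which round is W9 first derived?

4

Round 1: r4 [IF G and B8 THEN U]; r6 [IF Q THEN C7]; r17 [IF J3 and K THEN M]. Adds U, C7, M.
Round 2: r7 [IF U THEN F]; r15 [IF M and Q THEN S6]. Adds F, S6.
Round 3: r1 [IF F THEN T5]; r3 [IF S6 THEN D]. Adds T5, D.
Round 4: r5 [IF T5 THEN W9]; r12 [IF D THEN A]; r14 [IF D and C7 THEN E]. Adds W9, A, E.
W9 first appears in round 4.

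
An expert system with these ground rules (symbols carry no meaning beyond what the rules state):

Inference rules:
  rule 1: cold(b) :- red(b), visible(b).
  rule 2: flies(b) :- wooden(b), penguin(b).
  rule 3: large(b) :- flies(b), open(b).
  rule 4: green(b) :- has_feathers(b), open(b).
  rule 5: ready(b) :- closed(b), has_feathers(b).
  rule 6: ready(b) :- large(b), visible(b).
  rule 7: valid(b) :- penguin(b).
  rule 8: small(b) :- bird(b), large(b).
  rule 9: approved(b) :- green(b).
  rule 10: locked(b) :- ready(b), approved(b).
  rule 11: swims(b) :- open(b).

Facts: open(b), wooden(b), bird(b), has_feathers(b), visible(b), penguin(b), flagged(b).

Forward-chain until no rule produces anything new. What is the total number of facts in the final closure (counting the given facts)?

16

Round 1: rule 2 [flies(b) :- wooden(b), penguin(b).]; rule 4 [green(b) :- has_feathers(b), open(b).]; rule 7 [valid(b) :- penguin(b).]; rule 11 [swims(b) :- open(b).]. Adds flies(b), green(b), valid(b), swims(b).
Round 2: rule 3 [large(b) :- flies(b), open(b).]; rule 9 [approved(b) :- green(b).]. Adds large(b), approved(b).
Round 3: rule 6 [ready(b) :- large(b), visible(b).]; rule 8 [small(b) :- bird(b), large(b).]. Adds ready(b), small(b).
Round 4: rule 10 [locked(b) :- ready(b), approved(b).]. Adds locked(b).
Closure: {approved(b), bird(b), flagged(b), flies(b), green(b), has_feathers(b), large(b), locked(b), open(b), penguin(b), ready(b), small(b), swims(b), valid(b), visible(b), wooden(b)} — 16 facts.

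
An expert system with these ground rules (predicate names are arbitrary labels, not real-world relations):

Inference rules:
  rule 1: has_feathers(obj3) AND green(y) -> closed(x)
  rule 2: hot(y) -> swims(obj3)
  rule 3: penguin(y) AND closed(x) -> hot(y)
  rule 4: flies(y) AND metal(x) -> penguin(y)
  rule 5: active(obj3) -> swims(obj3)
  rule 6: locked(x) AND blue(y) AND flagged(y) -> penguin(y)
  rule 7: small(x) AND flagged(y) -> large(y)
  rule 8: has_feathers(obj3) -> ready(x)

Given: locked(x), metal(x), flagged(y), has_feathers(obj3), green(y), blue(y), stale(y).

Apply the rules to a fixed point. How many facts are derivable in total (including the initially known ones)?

12

[1] rule 1 [has_feathers(obj3) AND green(y) -> closed(x)]; rule 6 [locked(x) AND blue(y) AND flagged(y) -> penguin(y)]; rule 8 [has_feathers(obj3) -> ready(x)]. ⇒ new: closed(x), penguin(y), ready(x).
[2] rule 3 [penguin(y) AND closed(x) -> hot(y)]. ⇒ new: hot(y).
[3] rule 2 [hot(y) -> swims(obj3)]. ⇒ new: swims(obj3).
Closure: {blue(y), closed(x), flagged(y), green(y), has_feathers(obj3), hot(y), locked(x), metal(x), penguin(y), ready(x), stale(y), swims(obj3)} — 12 facts.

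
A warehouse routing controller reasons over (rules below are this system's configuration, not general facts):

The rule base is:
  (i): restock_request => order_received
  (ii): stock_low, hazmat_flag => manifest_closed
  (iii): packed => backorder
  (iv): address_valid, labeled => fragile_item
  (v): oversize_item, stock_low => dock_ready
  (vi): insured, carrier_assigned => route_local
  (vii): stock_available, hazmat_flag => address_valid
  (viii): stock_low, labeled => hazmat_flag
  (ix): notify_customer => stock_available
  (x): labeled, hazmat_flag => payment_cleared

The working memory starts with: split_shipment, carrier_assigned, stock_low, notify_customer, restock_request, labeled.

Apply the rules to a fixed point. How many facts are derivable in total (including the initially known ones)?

13

Round 1 — (i), (viii), (ix), derive order_received, hazmat_flag, stock_available.
Round 2 — (ii), (vii), (x), derive manifest_closed, address_valid, payment_cleared.
Round 3 — (iv), derive fragile_item.
Closure: {address_valid, carrier_assigned, fragile_item, hazmat_flag, labeled, manifest_closed, notify_customer, order_received, payment_cleared, restock_request, split_shipment, stock_available, stock_low} — 13 facts.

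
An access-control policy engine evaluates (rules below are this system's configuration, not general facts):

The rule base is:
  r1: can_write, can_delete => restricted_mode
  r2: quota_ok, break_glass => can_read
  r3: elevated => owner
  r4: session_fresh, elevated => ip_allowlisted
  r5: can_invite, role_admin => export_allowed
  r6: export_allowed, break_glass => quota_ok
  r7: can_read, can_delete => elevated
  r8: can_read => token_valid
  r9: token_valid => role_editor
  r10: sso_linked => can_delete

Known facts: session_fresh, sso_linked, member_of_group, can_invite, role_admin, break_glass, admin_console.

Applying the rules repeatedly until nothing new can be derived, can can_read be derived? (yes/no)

yes

Round 1 — r5, r10, derive export_allowed, can_delete.
Round 2 — r6, derive quota_ok.
Round 3 — r2, derive can_read.
Round 4 — r7, r8, derive elevated, token_valid.
Round 5 — r3, r4, r9, derive owner, ip_allowlisted, role_editor.
can_read appears in round 3, so it is derivable.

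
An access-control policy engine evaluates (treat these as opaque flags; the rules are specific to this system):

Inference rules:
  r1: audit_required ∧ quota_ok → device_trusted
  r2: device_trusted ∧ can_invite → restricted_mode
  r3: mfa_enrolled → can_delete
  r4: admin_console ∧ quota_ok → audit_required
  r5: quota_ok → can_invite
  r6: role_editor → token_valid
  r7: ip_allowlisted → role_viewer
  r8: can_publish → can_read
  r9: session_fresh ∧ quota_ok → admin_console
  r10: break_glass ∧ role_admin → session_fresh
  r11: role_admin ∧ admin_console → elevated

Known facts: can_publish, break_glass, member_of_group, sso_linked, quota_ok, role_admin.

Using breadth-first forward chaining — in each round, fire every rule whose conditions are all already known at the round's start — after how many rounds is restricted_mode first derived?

Round 1: r5 [quota_ok → can_invite]; r8 [can_publish → can_read]; r10 [break_glass ∧ role_admin → session_fresh]. New: can_invite, can_read, session_fresh.
Round 2: r9 [session_fresh ∧ quota_ok → admin_console]. New: admin_console.
Round 3: r4 [admin_console ∧ quota_ok → audit_required]; r11 [role_admin ∧ admin_console → elevated]. New: audit_required, elevated.
Round 4: r1 [audit_required ∧ quota_ok → device_trusted]. New: device_trusted.
Round 5: r2 [device_trusted ∧ can_invite → restricted_mode]. New: restricted_mode.
restricted_mode first appears in round 5.

5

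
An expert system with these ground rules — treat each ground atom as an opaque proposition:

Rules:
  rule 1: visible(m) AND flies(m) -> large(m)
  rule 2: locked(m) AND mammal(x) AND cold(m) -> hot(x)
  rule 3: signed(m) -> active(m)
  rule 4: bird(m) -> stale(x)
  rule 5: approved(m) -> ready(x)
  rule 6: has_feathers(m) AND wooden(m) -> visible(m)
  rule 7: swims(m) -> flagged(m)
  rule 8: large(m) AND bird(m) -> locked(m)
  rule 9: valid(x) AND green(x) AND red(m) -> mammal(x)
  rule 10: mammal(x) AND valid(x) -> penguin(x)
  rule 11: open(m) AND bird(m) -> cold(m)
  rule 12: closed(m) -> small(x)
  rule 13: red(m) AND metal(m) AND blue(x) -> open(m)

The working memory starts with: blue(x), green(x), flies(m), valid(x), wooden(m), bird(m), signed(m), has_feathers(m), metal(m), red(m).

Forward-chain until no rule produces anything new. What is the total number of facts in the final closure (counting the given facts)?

Round 1: rule 3 [signed(m) -> active(m)]; rule 4 [bird(m) -> stale(x)]; rule 6 [has_feathers(m) AND wooden(m) -> visible(m)]; rule 9 [valid(x) AND green(x) AND red(m) -> mammal(x)]; rule 13 [red(m) AND metal(m) AND blue(x) -> open(m)]. New: active(m), stale(x), visible(m), mammal(x), open(m).
Round 2: rule 1 [visible(m) AND flies(m) -> large(m)]; rule 10 [mammal(x) AND valid(x) -> penguin(x)]; rule 11 [open(m) AND bird(m) -> cold(m)]. New: large(m), penguin(x), cold(m).
Round 3: rule 8 [large(m) AND bird(m) -> locked(m)]. New: locked(m).
Round 4: rule 2 [locked(m) AND mammal(x) AND cold(m) -> hot(x)]. New: hot(x).
Closure: {active(m), bird(m), blue(x), cold(m), flies(m), green(x), has_feathers(m), hot(x), large(m), locked(m), mammal(x), metal(m), open(m), penguin(x), red(m), signed(m), stale(x), valid(x), visible(m), wooden(m)} — 20 facts.

20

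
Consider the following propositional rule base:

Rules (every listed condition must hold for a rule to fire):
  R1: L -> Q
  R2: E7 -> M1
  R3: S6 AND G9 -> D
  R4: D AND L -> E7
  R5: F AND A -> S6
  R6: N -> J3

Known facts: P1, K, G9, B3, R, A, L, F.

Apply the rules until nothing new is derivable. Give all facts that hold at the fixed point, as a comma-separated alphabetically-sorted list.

Round 1 fires R1, R5, giving Q, S6.
Round 2 fires R3, giving D.
Round 3 fires R4, giving E7.
Round 4 fires R2, giving M1.

A, B3, D, E7, F, G9, K, L, M1, P1, Q, R, S6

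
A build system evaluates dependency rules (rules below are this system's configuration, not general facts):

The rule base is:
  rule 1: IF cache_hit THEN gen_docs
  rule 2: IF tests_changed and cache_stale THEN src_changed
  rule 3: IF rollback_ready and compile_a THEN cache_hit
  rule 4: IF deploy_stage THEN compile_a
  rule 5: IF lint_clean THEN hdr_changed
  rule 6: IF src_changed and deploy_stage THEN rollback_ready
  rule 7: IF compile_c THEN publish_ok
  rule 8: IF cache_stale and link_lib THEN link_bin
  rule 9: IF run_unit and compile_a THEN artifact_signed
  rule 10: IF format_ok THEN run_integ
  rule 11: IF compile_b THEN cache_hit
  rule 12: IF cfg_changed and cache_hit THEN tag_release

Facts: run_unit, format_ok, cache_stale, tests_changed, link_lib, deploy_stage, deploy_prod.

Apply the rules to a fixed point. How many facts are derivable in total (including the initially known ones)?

15

Round 1: rule 2 [IF tests_changed and cache_stale THEN src_changed]; rule 4 [IF deploy_stage THEN compile_a]; rule 8 [IF cache_stale and link_lib THEN link_bin]; rule 10 [IF format_ok THEN run_integ]. New: src_changed, compile_a, link_bin, run_integ.
Round 2: rule 6 [IF src_changed and deploy_stage THEN rollback_ready]; rule 9 [IF run_unit and compile_a THEN artifact_signed]. New: rollback_ready, artifact_signed.
Round 3: rule 3 [IF rollback_ready and compile_a THEN cache_hit]. New: cache_hit.
Round 4: rule 1 [IF cache_hit THEN gen_docs]. New: gen_docs.
Closure: {artifact_signed, cache_hit, cache_stale, compile_a, deploy_prod, deploy_stage, format_ok, gen_docs, link_bin, link_lib, rollback_ready, run_integ, run_unit, src_changed, tests_changed} — 15 facts.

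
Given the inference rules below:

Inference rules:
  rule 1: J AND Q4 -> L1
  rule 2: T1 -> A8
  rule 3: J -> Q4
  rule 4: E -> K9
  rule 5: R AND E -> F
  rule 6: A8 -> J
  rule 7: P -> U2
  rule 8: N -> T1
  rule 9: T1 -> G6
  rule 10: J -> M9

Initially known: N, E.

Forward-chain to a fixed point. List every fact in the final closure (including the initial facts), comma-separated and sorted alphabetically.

[1] rule 4 [E -> K9]; rule 8 [N -> T1]. ⇒ new: K9, T1.
[2] rule 2 [T1 -> A8]; rule 9 [T1 -> G6]. ⇒ new: A8, G6.
[3] rule 6 [A8 -> J]. ⇒ new: J.
[4] rule 3 [J -> Q4]; rule 10 [J -> M9]. ⇒ new: Q4, M9.
[5] rule 1 [J AND Q4 -> L1]. ⇒ new: L1.

A8, E, G6, J, K9, L1, M9, N, Q4, T1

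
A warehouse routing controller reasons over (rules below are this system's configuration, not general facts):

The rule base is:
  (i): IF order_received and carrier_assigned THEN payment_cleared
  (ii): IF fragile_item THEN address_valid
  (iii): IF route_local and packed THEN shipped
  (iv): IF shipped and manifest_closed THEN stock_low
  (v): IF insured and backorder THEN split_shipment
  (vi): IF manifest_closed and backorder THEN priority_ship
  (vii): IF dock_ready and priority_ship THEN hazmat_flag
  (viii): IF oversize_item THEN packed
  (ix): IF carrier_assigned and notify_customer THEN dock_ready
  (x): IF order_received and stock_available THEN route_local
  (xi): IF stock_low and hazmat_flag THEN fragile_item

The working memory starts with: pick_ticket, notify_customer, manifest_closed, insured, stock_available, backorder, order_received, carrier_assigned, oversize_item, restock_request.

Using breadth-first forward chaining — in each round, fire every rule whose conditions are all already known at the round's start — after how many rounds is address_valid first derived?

5

Round 1: (i) [IF order_received and carrier_assigned THEN payment_cleared]; (v) [IF insured and backorder THEN split_shipment]; (vi) [IF manifest_closed and backorder THEN priority_ship]; (viii) [IF oversize_item THEN packed]; (ix) [IF carrier_assigned and notify_customer THEN dock_ready]; (x) [IF order_received and stock_available THEN route_local]. Adds payment_cleared, split_shipment, priority_ship, packed, dock_ready, route_local.
Round 2: (iii) [IF route_local and packed THEN shipped]; (vii) [IF dock_ready and priority_ship THEN hazmat_flag]. Adds shipped, hazmat_flag.
Round 3: (iv) [IF shipped and manifest_closed THEN stock_low]. Adds stock_low.
Round 4: (xi) [IF stock_low and hazmat_flag THEN fragile_item]. Adds fragile_item.
Round 5: (ii) [IF fragile_item THEN address_valid]. Adds address_valid.
address_valid first appears in round 5.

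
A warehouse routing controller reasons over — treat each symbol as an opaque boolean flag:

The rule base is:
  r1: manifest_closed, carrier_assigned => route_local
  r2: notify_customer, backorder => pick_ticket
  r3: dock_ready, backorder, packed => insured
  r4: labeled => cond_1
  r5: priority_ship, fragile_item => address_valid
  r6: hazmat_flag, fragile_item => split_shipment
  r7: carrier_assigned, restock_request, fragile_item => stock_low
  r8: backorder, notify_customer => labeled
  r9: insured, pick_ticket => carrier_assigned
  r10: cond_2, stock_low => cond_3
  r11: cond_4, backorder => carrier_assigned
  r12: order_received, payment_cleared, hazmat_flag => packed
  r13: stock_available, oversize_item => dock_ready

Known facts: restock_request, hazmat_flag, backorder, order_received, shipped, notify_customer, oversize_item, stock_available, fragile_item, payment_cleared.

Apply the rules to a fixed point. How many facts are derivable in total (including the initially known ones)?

19

Round 1: r2 [notify_customer, backorder => pick_ticket]; r6 [hazmat_flag, fragile_item => split_shipment]; r8 [backorder, notify_customer => labeled]; r12 [order_received, payment_cleared, hazmat_flag => packed]; r13 [stock_available, oversize_item => dock_ready]. New: pick_ticket, split_shipment, labeled, packed, dock_ready.
Round 2: r3 [dock_ready, backorder, packed => insured]; r4 [labeled => cond_1]. New: insured, cond_1.
Round 3: r9 [insured, pick_ticket => carrier_assigned]. New: carrier_assigned.
Round 4: r7 [carrier_assigned, restock_request, fragile_item => stock_low]. New: stock_low.
Closure: {backorder, carrier_assigned, cond_1, dock_ready, fragile_item, hazmat_flag, insured, labeled, notify_customer, order_received, oversize_item, packed, payment_cleared, pick_ticket, restock_request, shipped, split_shipment, stock_available, stock_low} — 19 facts.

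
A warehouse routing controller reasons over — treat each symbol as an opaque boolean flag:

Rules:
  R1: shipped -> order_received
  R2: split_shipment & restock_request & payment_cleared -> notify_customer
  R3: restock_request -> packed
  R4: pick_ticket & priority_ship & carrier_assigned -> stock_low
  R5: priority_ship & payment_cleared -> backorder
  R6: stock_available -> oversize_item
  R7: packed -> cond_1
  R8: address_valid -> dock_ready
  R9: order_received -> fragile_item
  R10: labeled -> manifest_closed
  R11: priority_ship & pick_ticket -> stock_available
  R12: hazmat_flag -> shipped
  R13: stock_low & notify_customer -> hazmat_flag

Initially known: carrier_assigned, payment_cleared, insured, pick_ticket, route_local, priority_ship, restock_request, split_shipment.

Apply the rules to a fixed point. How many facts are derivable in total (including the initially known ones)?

19

Round 1: R2 [split_shipment & restock_request & payment_cleared -> notify_customer]; R3 [restock_request -> packed]; R4 [pick_ticket & priority_ship & carrier_assigned -> stock_low]; R5 [priority_ship & payment_cleared -> backorder]; R11 [priority_ship & pick_ticket -> stock_available]. New: notify_customer, packed, stock_low, backorder, stock_available.
Round 2: R6 [stock_available -> oversize_item]; R7 [packed -> cond_1]; R13 [stock_low & notify_customer -> hazmat_flag]. New: oversize_item, cond_1, hazmat_flag.
Round 3: R12 [hazmat_flag -> shipped]. New: shipped.
Round 4: R1 [shipped -> order_received]. New: order_received.
Round 5: R9 [order_received -> fragile_item]. New: fragile_item.
Closure: {backorder, carrier_assigned, cond_1, fragile_item, hazmat_flag, insured, notify_customer, order_received, oversize_item, packed, payment_cleared, pick_ticket, priority_ship, restock_request, route_local, shipped, split_shipment, stock_available, stock_low} — 19 facts.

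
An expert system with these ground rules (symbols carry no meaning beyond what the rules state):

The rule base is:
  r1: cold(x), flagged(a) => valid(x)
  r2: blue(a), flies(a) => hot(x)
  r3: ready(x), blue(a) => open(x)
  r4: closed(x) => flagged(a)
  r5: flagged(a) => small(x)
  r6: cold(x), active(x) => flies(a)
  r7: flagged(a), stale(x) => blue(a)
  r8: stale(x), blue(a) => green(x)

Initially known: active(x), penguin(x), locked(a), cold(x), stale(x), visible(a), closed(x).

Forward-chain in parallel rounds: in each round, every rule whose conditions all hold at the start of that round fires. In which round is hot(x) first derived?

Round 1: r4 [closed(x) => flagged(a)]; r6 [cold(x), active(x) => flies(a)]. New: flagged(a), flies(a).
Round 2: r1 [cold(x), flagged(a) => valid(x)]; r5 [flagged(a) => small(x)]; r7 [flagged(a), stale(x) => blue(a)]. New: valid(x), small(x), blue(a).
Round 3: r2 [blue(a), flies(a) => hot(x)]; r8 [stale(x), blue(a) => green(x)]. New: hot(x), green(x).
hot(x) first appears in round 3.

3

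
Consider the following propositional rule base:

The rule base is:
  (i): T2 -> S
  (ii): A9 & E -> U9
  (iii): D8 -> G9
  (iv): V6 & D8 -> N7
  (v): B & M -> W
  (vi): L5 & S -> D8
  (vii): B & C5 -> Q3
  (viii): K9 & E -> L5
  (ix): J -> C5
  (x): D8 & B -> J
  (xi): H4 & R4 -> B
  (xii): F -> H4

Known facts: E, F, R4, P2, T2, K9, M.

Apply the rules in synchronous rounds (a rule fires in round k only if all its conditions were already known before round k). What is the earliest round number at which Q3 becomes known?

Round 1 — (i), (viii), (xii), derive S, L5, H4.
Round 2 — (vi), (xi), derive D8, B.
Round 3 — (iii), (v), (x), derive G9, W, J.
Round 4 — (ix), derive C5.
Round 5 — (vii), derive Q3.
Q3 first appears in round 5.

5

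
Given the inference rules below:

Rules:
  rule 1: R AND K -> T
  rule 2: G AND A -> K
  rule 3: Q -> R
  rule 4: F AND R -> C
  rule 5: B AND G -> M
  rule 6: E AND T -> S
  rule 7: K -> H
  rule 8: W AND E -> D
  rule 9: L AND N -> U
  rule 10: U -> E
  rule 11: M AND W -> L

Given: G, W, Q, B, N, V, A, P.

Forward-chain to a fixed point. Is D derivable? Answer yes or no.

Round 1 — rule 2, rule 3, rule 5, derive K, R, M.
Round 2 — rule 1, rule 7, rule 11, derive T, H, L.
Round 3 — rule 9, derive U.
Round 4 — rule 10, derive E.
Round 5 — rule 6, rule 8, derive S, D.
D appears in round 5, so it is derivable.

yes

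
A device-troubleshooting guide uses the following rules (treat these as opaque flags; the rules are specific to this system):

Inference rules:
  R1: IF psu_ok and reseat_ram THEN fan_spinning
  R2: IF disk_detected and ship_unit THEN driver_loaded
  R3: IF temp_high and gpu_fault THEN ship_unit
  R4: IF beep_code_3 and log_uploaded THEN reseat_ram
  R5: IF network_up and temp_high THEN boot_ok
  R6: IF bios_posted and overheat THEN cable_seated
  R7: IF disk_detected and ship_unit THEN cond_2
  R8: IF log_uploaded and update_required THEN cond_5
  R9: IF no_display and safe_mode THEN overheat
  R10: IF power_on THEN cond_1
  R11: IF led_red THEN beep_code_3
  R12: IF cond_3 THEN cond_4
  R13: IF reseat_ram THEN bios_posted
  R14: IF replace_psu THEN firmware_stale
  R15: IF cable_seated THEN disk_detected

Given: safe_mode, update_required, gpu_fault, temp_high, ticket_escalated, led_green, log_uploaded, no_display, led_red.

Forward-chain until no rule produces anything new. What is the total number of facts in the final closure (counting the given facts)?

Round 1 fires R3, R8, R9, R11, giving ship_unit, cond_5, overheat, beep_code_3.
Round 2 fires R4, giving reseat_ram.
Round 3 fires R13, giving bios_posted.
Round 4 fires R6, giving cable_seated.
Round 5 fires R15, giving disk_detected.
Round 6 fires R2, R7, giving driver_loaded, cond_2.
Closure: {beep_code_3, bios_posted, cable_seated, cond_2, cond_5, disk_detected, driver_loaded, gpu_fault, led_green, led_red, log_uploaded, no_display, overheat, reseat_ram, safe_mode, ship_unit, temp_high, ticket_escalated, update_required} — 19 facts.

19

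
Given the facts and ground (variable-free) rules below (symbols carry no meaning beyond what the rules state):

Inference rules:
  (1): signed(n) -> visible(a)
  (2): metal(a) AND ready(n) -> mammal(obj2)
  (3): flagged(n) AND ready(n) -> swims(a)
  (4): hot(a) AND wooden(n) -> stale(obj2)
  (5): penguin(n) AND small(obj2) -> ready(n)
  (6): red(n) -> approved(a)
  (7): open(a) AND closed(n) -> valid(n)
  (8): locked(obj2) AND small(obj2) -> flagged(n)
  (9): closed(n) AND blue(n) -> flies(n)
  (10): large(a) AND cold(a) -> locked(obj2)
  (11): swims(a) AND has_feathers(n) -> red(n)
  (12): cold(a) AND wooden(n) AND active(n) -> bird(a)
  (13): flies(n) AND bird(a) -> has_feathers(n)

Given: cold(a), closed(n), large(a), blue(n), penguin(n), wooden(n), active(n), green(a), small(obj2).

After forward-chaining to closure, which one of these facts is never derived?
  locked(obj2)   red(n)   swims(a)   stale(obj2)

stale(obj2)

Round 1 fires (5), (9), (10), (12), giving ready(n), flies(n), locked(obj2), bird(a).
Round 2 fires (8), (13), giving flagged(n), has_feathers(n).
Round 3 fires (3), giving swims(a).
Round 4 fires (11), giving red(n).
Round 5 fires (6), giving approved(a).
Derived: swims(a) (round 3), red(n) (round 4), locked(obj2) (round 1). stale(obj2) never appears in any round.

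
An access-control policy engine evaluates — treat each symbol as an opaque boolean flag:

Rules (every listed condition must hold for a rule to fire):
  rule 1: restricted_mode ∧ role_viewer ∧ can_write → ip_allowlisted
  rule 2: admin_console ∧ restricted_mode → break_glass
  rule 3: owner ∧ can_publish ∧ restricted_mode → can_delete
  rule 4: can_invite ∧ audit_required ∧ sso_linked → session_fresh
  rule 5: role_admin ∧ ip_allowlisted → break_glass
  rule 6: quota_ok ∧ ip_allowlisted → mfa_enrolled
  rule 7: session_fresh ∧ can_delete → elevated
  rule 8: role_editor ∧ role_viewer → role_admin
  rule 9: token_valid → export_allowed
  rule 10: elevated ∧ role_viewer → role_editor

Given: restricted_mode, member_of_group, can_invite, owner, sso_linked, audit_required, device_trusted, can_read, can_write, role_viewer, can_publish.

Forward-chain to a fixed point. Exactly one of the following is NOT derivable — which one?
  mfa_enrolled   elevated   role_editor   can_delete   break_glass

mfa_enrolled

Round 1: rule 1 [restricted_mode ∧ role_viewer ∧ can_write → ip_allowlisted]; rule 3 [owner ∧ can_publish ∧ restricted_mode → can_delete]; rule 4 [can_invite ∧ audit_required ∧ sso_linked → session_fresh]. Adds ip_allowlisted, can_delete, session_fresh.
Round 2: rule 7 [session_fresh ∧ can_delete → elevated]. Adds elevated.
Round 3: rule 10 [elevated ∧ role_viewer → role_editor]. Adds role_editor.
Round 4: rule 8 [role_editor ∧ role_viewer → role_admin]. Adds role_admin.
Round 5: rule 5 [role_admin ∧ ip_allowlisted → break_glass]. Adds break_glass.
Derived: role_editor (round 3), break_glass (round 5), can_delete (round 1), elevated (round 2). mfa_enrolled never appears in any round.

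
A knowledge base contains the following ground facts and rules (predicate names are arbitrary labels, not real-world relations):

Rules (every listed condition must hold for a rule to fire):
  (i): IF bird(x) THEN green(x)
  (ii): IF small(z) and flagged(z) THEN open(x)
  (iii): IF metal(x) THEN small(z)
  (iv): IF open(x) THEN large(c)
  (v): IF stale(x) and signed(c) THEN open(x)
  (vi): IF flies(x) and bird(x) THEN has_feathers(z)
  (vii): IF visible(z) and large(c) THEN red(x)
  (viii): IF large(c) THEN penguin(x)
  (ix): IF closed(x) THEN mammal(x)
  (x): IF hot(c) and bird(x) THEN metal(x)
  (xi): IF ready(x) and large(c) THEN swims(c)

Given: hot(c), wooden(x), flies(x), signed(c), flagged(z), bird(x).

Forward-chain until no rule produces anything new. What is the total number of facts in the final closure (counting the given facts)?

13

Round 1 — (i), (vi), (x), derive green(x), has_feathers(z), metal(x).
Round 2 — (iii), derive small(z).
Round 3 — (ii), derive open(x).
Round 4 — (iv), derive large(c).
Round 5 — (viii), derive penguin(x).
Closure: {bird(x), flagged(z), flies(x), green(x), has_feathers(z), hot(c), large(c), metal(x), open(x), penguin(x), signed(c), small(z), wooden(x)} — 13 facts.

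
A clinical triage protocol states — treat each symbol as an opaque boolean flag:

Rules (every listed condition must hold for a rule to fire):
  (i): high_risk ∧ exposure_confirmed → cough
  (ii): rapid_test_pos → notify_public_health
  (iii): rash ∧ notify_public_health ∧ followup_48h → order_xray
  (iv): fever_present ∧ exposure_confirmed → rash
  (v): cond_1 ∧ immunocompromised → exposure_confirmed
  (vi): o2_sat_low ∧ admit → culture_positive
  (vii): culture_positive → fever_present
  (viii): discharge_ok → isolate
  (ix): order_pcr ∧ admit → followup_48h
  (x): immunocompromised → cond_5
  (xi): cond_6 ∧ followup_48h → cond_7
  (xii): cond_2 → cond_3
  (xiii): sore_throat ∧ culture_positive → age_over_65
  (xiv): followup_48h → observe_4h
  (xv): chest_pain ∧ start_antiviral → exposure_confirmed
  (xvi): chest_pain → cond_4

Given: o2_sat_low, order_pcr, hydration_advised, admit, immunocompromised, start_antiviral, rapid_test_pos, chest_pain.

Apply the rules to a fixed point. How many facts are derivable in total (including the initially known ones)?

18

Round 1: (ii) [rapid_test_pos → notify_public_health]; (vi) [o2_sat_low ∧ admit → culture_positive]; (ix) [order_pcr ∧ admit → followup_48h]; (x) [immunocompromised → cond_5]; (xv) [chest_pain ∧ start_antiviral → exposure_confirmed]; (xvi) [chest_pain → cond_4]. Adds notify_public_health, culture_positive, followup_48h, cond_5, exposure_confirmed, cond_4.
Round 2: (vii) [culture_positive → fever_present]; (xiv) [followup_48h → observe_4h]. Adds fever_present, observe_4h.
Round 3: (iv) [fever_present ∧ exposure_confirmed → rash]. Adds rash.
Round 4: (iii) [rash ∧ notify_public_health ∧ followup_48h → order_xray]. Adds order_xray.
Closure: {admit, chest_pain, cond_4, cond_5, culture_positive, exposure_confirmed, fever_present, followup_48h, hydration_advised, immunocompromised, notify_public_health, o2_sat_low, observe_4h, order_pcr, order_xray, rapid_test_pos, rash, start_antiviral} — 18 facts.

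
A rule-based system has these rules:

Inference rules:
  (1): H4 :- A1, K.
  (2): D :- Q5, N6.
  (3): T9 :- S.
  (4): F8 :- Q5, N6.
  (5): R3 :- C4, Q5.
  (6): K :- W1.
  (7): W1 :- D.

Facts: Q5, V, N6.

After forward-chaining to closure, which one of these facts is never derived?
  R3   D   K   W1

Round 1: (2) [D :- Q5, N6.]; (4) [F8 :- Q5, N6.]. New: D, F8.
Round 2: (7) [W1 :- D.]. New: W1.
Round 3: (6) [K :- W1.]. New: K.
Derived: D (round 1), W1 (round 2), K (round 3). R3 never appears in any round.

R3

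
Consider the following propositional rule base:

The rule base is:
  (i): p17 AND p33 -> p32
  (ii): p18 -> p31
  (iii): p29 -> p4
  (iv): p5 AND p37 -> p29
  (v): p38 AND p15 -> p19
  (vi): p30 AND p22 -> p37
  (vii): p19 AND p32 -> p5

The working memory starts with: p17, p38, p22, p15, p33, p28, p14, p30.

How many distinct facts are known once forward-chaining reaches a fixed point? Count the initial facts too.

[1] (i) [p17 AND p33 -> p32]; (v) [p38 AND p15 -> p19]; (vi) [p30 AND p22 -> p37]. ⇒ new: p32, p19, p37.
[2] (vii) [p19 AND p32 -> p5]. ⇒ new: p5.
[3] (iv) [p5 AND p37 -> p29]. ⇒ new: p29.
[4] (iii) [p29 -> p4]. ⇒ new: p4.
Closure: {p14, p15, p17, p19, p22, p28, p29, p30, p32, p33, p37, p38, p4, p5} — 14 facts.

14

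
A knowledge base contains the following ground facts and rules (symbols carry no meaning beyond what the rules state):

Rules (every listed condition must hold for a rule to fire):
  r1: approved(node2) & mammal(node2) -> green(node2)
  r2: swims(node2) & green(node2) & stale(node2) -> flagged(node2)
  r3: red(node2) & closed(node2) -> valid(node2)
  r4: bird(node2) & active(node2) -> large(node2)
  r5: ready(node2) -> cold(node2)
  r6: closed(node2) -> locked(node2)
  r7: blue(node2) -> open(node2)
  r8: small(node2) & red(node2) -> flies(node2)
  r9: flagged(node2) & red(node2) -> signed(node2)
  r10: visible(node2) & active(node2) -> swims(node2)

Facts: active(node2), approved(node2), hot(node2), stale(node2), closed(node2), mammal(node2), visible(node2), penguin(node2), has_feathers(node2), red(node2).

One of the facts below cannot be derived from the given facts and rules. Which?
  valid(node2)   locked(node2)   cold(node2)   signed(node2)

Round 1: r1 [approved(node2) & mammal(node2) -> green(node2)]; r3 [red(node2) & closed(node2) -> valid(node2)]; r6 [closed(node2) -> locked(node2)]; r10 [visible(node2) & active(node2) -> swims(node2)]. Adds green(node2), valid(node2), locked(node2), swims(node2).
Round 2: r2 [swims(node2) & green(node2) & stale(node2) -> flagged(node2)]. Adds flagged(node2).
Round 3: r9 [flagged(node2) & red(node2) -> signed(node2)]. Adds signed(node2).
Derived: signed(node2) (round 3), valid(node2) (round 1), locked(node2) (round 1). cold(node2) never appears in any round.

cold(node2)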